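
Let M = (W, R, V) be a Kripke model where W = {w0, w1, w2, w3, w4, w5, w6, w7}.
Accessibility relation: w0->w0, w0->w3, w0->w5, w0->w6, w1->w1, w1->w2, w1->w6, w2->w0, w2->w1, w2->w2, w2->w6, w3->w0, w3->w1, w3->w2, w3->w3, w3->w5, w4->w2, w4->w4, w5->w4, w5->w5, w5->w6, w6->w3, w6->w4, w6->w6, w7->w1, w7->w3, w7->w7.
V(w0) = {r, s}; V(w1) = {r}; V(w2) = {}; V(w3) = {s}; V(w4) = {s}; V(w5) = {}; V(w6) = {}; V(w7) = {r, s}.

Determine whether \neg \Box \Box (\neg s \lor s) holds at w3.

At w3: \Box \Box (\neg s \lor s) is true, so \neg \Box \Box (\neg s \lor s) is false.
  At w3: \Box \Box (\neg s \lor s) requires \Box (\neg s \lor s) at every successor {w0, w1, w2, w3, w5}.
    At w0: \Box (\neg s \lor s) is true.
    At w1: \Box (\neg s \lor s) is true.
    At w2: \Box (\neg s \lor s) is true.
    At w3: \Box (\neg s \lor s) is true.
    At w5: \Box (\neg s \lor s) is true.
  So \Box \Box (\neg s \lor s) is true at w3.

No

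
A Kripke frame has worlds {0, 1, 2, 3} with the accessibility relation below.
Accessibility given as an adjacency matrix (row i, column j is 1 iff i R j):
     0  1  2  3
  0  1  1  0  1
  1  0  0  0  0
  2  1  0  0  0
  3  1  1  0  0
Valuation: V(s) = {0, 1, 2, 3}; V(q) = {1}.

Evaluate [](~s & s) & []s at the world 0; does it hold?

No

Recall that []ψ holds at a world iff ψ holds at every accessible world, and <>ψ holds iff ψ holds at some accessible world.
At 0: [](~s & s) is false, []s is true, so [](~s & s) & []s is false.
  At 0: [](~s & s) requires ~s & s at every successor {0, 1, 3}.
    ~s & s fails at 0, so [](~s & s) is false at 0.
  At 0: []s requires s at every successor {0, 1, 3}.
    At 0: s is true.
    At 1: s is true.
    At 3: s is true.
  So []s is true at 0.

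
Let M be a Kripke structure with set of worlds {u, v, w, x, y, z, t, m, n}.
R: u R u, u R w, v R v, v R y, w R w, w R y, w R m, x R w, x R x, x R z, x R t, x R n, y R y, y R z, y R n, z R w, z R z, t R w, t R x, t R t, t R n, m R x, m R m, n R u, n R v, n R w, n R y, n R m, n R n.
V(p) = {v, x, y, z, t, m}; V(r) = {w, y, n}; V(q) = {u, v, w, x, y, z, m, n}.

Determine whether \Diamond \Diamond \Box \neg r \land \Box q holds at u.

Recall that \Box ψ holds at a world iff ψ holds at every accessible world, and \Diamond ψ holds iff ψ holds at some accessible world.
At u: \Diamond \Diamond \Box \neg r is true, \Box q is true, so \Diamond \Diamond \Box \neg r \land \Box q is true.
  At u: \Diamond \Diamond \Box \neg r requires \Diamond \Box \neg r at some successor in {u, w}.
    \Diamond \Box \neg r holds at w, so \Diamond \Diamond \Box \neg r is true at u.
      At w: \Diamond \Box \neg r requires \Box \neg r at some successor in {w, y, m}.
        \Box \neg r holds at m, so \Diamond \Box \neg r is true at w.
  At u: \Box q requires q at every successor {u, w}.
    At u: q is true.
    At w: q is true.
  So \Box q is true at u.

Yes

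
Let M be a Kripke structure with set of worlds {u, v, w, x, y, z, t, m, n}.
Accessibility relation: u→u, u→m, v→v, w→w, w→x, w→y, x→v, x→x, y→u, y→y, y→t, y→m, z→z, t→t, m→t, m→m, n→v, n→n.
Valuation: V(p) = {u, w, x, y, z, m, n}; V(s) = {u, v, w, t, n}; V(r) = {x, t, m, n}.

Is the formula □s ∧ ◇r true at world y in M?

Recall that □ψ holds at a world iff ψ holds at every accessible world, and ◇ψ holds iff ψ holds at some accessible world.
At y: □s is false, ◇r is true, so □s ∧ ◇r is false.
  At y: □s requires s at every successor {u, y, t, m}.
    s fails at y, so □s is false at y.
  At y: ◇r requires r at some successor in {u, y, t, m}.
    r holds at t, so ◇r is true at y.

No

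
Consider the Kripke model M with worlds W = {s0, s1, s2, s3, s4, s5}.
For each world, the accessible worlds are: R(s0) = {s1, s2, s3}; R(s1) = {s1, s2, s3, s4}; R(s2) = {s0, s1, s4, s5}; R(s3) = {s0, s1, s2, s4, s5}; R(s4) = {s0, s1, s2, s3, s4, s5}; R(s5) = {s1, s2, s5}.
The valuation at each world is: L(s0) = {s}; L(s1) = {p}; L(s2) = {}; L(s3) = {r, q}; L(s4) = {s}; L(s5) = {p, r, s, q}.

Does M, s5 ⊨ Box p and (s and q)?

No

Recall that Box ψ holds at a world iff ψ holds at every accessible world, and Dia ψ holds iff ψ holds at some accessible world.
At s5: Box p is false, s and q is true, so Box p and (s and q) is false.
  At s5: Box p requires p at every successor {s1, s2, s5}.
    p fails at s2, so Box p is false at s5.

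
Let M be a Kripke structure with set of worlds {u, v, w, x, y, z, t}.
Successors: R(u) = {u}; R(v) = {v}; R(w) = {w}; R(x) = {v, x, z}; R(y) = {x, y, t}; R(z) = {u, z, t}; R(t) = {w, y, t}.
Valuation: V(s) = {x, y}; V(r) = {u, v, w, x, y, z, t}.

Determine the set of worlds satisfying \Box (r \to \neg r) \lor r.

u, v, w, x, y, z, t

Let φ = \Box (r \to \neg r) \lor r. Evaluate φ at each world:
  u (successors {u}): φ is true.
  v (successors {v}): φ is true.
  w (successors {w}): φ is true.
  x (successors {v, x, z}): φ is true.
  y (successors {x, y, t}): φ is true.
  z (successors {u, z, t}): φ is true.
  t (successors {w, y, t}): φ is true.
For instance, at v:
  At v: \Box (r \to \neg r) is false, r is true, so \Box (r \to \neg r) \lor r is true.
    At v: \Box (r \to \neg r) requires r \to \neg r at every successor {v}.
      r \to \neg r fails at v, so \Box (r \to \neg r) is false at v.
Satisfying worlds: {u, v, w, x, y, z, t}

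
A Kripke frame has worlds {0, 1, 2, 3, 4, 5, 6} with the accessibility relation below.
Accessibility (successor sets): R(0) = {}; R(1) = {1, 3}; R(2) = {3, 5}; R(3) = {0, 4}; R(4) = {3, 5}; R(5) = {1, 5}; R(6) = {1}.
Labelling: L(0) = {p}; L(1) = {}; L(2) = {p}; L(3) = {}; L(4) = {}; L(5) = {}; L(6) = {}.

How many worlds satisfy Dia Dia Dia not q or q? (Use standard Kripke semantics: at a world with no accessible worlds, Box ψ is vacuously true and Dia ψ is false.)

Let φ = Dia Dia Dia not q or q. Evaluate φ at each world:
  0 (successors ∅): φ is false.
  1 (successors {1, 3}): φ is true.
  2 (successors {3, 5}): φ is true.
  3 (successors {0, 4}): φ is true.
  4 (successors {3, 5}): φ is true.
  5 (successors {1, 5}): φ is true.
  6 (successors {1}): φ is true.
For instance, at 5:
  At 5: Dia Dia Dia not q is true, q is false, so Dia Dia Dia not q or q is true.
    At 5: Dia Dia Dia not q requires Dia Dia not q at some successor in {1, 5}.
      Dia Dia not q holds at 1, so Dia Dia Dia not q is true at 5.
Satisfying worlds: {1, 2, 3, 4, 5, 6}

6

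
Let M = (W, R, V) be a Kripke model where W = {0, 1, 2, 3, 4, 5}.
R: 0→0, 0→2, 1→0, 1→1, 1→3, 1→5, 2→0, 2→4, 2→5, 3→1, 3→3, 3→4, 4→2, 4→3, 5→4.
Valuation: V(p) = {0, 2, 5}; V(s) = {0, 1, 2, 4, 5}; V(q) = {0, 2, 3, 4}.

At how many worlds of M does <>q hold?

6

Let φ = <>q. Evaluate φ at each world:
  0 (successors {0, 2}): φ is true.
  1 (successors {0, 1, 3, 5}): φ is true.
  2 (successors {0, 4, 5}): φ is true.
  3 (successors {1, 3, 4}): φ is true.
  4 (successors {2, 3}): φ is true.
  5 (successors {4}): φ is true.
For instance, at 1:
  At 1: <>q requires q at some successor in {0, 1, 3, 5}.
    q holds at 0, so <>q is true at 1.
Satisfying worlds: {0, 1, 2, 3, 4, 5}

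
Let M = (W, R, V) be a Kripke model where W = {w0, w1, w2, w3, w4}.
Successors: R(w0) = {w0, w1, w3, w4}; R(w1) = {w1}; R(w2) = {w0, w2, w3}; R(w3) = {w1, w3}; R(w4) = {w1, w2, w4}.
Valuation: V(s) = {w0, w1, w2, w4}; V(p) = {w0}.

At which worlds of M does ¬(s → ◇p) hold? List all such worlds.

w1, w4

Let φ = ¬(s → ◇p). Evaluate φ at each world:
  w0 (successors {w0, w1, w3, w4}): φ is false.
  w1 (successors {w1}): φ is true.
  w2 (successors {w0, w2, w3}): φ is false.
  w3 (successors {w1, w3}): φ is false.
  w4 (successors {w1, w2, w4}): φ is true.
For instance, at w3:
  At w3: s → ◇p is true, so ¬(s → ◇p) is false.
    At w3: s is false, ◇p is false, so s → ◇p is true.
      At w3: ◇p requires p at some successor in {w1, w3}.
        At w1: p is false.
        At w3: p is false.
      So ◇p is false at w3.
Satisfying worlds: {w1, w4}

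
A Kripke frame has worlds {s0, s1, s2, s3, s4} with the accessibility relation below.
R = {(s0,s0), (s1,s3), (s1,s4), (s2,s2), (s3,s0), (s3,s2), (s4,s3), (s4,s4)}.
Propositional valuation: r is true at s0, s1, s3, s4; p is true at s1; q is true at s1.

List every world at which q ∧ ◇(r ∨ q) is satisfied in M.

s1

Recall that ◇ψ holds at a world iff ψ holds at some accessible world.
Let φ = q ∧ ◇(r ∨ q). Evaluate φ at each world:
  s0 (successors {s0}): φ is false.
  s1 (successors {s3, s4}): φ is true.
  s2 (successors {s2}): φ is false.
  s3 (successors {s0, s2}): φ is false.
  s4 (successors {s3, s4}): φ is false.
For instance, at s1:
  At s1: q is true, ◇(r ∨ q) is true, so q ∧ ◇(r ∨ q) is true.
    At s1: ◇(r ∨ q) requires r ∨ q at some successor in {s3, s4}.
      r ∨ q holds at s3, so ◇(r ∨ q) is true at s1.
Satisfying worlds: {s1}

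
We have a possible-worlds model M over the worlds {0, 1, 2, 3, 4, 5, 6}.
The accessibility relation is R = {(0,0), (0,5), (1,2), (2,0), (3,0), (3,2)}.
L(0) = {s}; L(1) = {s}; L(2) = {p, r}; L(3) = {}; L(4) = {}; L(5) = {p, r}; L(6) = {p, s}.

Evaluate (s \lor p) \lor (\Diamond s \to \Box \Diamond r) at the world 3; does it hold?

At 3: s \lor p is false, \Diamond s \to \Box \Diamond r is false, so (s \lor p) \lor (\Diamond s \to \Box \Diamond r) is false.
  At 3: \Diamond s is true, \Box \Diamond r is false, so \Diamond s \to \Box \Diamond r is false.
    At 3: \Diamond s requires s at some successor in {0, 2}.
      s holds at 0, so \Diamond s is true at 3.
    At 3: \Box \Diamond r requires \Diamond r at every successor {0, 2}.
      \Diamond r fails at 2, so \Box \Diamond r is false at 3.

No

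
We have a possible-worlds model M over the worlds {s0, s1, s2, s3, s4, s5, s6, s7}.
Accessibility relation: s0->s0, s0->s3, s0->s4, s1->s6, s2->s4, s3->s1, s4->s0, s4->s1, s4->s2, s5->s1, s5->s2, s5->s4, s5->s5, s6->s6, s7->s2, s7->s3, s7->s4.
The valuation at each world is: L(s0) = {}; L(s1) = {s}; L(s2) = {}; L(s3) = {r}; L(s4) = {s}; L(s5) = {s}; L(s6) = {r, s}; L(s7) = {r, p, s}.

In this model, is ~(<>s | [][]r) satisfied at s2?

No

Recall that []ψ holds at a world iff ψ holds at every accessible world, and <>ψ holds iff ψ holds at some accessible world.
At s2: <>s | [][]r is true, so ~(<>s | [][]r) is false.
  At s2: <>s is true, [][]r is false, so <>s | [][]r is true.
    At s2: <>s requires s at some successor in {s4}.
      s holds at s4, so <>s is true at s2.
    At s2: [][]r requires []r at every successor {s4}.
      []r fails at s4, so [][]r is false at s2.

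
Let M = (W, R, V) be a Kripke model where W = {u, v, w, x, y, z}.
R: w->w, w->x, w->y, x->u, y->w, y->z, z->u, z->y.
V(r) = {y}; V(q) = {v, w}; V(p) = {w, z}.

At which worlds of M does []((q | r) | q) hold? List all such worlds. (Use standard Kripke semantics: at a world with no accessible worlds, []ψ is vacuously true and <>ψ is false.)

u, v

Let φ = []((q | r) | q). Evaluate φ at each world:
  u (successors ∅): φ is true.
  v (successors ∅): φ is true.
  w (successors {w, x, y}): φ is false.
  x (successors {u}): φ is false.
  y (successors {w, z}): φ is false.
  z (successors {u, y}): φ is false.
For instance, at z:
  At z: []((q | r) | q) requires (q | r) | q at every successor {u, y}.
    (q | r) | q fails at u, so []((q | r) | q) is false at z.
Satisfying worlds: {u, v}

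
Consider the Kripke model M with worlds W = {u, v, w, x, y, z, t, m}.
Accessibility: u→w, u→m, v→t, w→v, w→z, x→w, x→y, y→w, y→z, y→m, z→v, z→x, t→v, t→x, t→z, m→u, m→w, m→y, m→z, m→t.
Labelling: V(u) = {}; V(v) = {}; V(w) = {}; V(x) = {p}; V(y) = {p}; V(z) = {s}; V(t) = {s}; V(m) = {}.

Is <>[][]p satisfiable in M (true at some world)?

Let φ = <>[][]p. Evaluate φ at each world:
  u (successors {w, m}): φ is false.
  v (successors {t}): φ is false.
  w (successors {v, z}): φ is false.
  x (successors {w, y}): φ is false.
  y (successors {w, z, m}): φ is false.
  z (successors {v, x}): φ is false.
  t (successors {v, x, z}): φ is false.
  m (successors {u, w, y, z, t}): φ is false.
For instance, at y:
  At y: <>[][]p requires [][]p at some successor in {w, z, m}.
    At w: [][]p is false.
    At z: [][]p is false.
    At m: [][]p is false.
  So <>[][]p is false at y.

No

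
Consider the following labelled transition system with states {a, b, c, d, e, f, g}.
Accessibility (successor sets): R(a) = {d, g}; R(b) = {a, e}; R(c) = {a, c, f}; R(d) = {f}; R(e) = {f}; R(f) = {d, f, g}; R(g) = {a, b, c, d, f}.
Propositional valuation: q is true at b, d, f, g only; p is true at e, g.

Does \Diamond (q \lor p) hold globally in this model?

Let φ = \Diamond (q \lor p). Evaluate φ at each world:
  a (successors {d, g}): φ is true.
  b (successors {a, e}): φ is true.
  c (successors {a, c, f}): φ is true.
  d (successors {f}): φ is true.
  e (successors {f}): φ is true.
  f (successors {d, f, g}): φ is true.
  g (successors {a, b, c, d, f}): φ is true.
For instance, at e:
  At e: \Diamond (q \lor p) requires q \lor p at some successor in {f}.
    q \lor p holds at f, so \Diamond (q \lor p) is true at e.

Yes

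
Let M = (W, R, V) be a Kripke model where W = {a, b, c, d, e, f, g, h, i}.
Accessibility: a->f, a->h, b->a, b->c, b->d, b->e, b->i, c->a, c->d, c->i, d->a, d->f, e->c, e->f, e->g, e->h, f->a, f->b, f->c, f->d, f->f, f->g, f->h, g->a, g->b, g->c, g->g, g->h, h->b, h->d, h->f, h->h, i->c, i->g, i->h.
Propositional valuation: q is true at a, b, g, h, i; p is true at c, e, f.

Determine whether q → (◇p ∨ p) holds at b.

Yes

At b: q is true, ◇p ∨ p is true, so q → (◇p ∨ p) is true.
  At b: ◇p is true, p is false, so ◇p ∨ p is true.
    At b: ◇p requires p at some successor in {a, c, d, e, i}.
      p holds at c, so ◇p is true at b.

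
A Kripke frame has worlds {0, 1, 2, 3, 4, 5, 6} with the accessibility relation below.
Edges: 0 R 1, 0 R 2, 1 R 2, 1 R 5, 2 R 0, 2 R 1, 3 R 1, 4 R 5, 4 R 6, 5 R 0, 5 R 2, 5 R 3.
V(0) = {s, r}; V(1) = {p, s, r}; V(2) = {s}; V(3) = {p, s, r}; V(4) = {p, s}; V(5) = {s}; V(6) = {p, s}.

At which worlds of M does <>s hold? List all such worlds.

Let φ = <>s. Evaluate φ at each world:
  0 (successors {1, 2}): φ is true.
  1 (successors {2, 5}): φ is true.
  2 (successors {0, 1}): φ is true.
  3 (successors {1}): φ is true.
  4 (successors {5, 6}): φ is true.
  5 (successors {0, 2, 3}): φ is true.
  6 (successors ∅): φ is false.
For instance, at 1:
  At 1: <>s requires s at some successor in {2, 5}.
    s holds at 2, so <>s is true at 1.
Satisfying worlds: {0, 1, 2, 3, 4, 5}

0, 1, 2, 3, 4, 5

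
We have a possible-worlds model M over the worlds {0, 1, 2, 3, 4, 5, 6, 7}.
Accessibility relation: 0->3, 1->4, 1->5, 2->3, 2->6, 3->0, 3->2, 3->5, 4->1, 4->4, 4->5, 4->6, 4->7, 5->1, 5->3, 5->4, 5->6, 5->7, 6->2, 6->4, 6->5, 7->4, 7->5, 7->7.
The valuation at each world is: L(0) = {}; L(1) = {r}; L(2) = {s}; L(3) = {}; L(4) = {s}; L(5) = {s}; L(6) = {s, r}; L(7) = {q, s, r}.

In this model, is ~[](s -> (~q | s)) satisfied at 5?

At 5: [](s -> (~q | s)) is true, so ~[](s -> (~q | s)) is false.
  At 5: [](s -> (~q | s)) requires s -> (~q | s) at every successor {1, 3, 4, 6, 7}.
    At 1: s -> (~q | s) is true.
    At 3: s -> (~q | s) is true.
    At 4: s -> (~q | s) is true.
    At 6: s -> (~q | s) is true.
    At 7: s -> (~q | s) is true.
  So [](s -> (~q | s)) is true at 5.

No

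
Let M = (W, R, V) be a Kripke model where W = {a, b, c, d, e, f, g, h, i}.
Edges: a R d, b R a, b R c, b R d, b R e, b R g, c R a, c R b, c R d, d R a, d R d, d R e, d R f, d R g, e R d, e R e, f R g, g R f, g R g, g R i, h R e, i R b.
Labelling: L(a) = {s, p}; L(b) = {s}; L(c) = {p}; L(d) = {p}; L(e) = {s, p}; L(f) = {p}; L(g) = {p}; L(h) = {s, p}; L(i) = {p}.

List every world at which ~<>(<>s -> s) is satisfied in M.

a

Recall that <>ψ holds at a world iff ψ holds at some accessible world.
Let φ = ~<>(<>s -> s). Evaluate φ at each world:
  a (successors {d}): φ is true.
  b (successors {a, c, d, e, g}): φ is false.
  c (successors {a, b, d}): φ is false.
  d (successors {a, d, e, f, g}): φ is false.
  e (successors {d, e}): φ is false.
  f (successors {g}): φ is false.
  g (successors {f, g, i}): φ is false.
  h (successors {e}): φ is false.
  i (successors {b}): φ is false.
For instance, at f:
  At f: <>(<>s -> s) is true, so ~<>(<>s -> s) is false.
    At f: <>(<>s -> s) requires <>s -> s at some successor in {g}.
      <>s -> s holds at g, so <>(<>s -> s) is true at f.
Satisfying worlds: {a}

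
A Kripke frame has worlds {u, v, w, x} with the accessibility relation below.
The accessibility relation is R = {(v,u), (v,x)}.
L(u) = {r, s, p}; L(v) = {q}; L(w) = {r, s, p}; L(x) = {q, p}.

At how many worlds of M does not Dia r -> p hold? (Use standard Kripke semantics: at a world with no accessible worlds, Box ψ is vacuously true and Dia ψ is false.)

Recall that Dia ψ holds at a world iff ψ holds at some accessible world.
Let φ = not Dia r -> p. Evaluate φ at each world:
  u (successors ∅): φ is true.
  v (successors {u, x}): φ is true.
  w (successors ∅): φ is true.
  x (successors ∅): φ is true.
For instance, at v:
  At v: not Dia r is false, p is false, so not Dia r -> p is true.
    At v: Dia r is true, so not Dia r is false.
      At v: Dia r requires r at some successor in {u, x}.
        r holds at u, so Dia r is true at v.
Satisfying worlds: {u, v, w, x}

4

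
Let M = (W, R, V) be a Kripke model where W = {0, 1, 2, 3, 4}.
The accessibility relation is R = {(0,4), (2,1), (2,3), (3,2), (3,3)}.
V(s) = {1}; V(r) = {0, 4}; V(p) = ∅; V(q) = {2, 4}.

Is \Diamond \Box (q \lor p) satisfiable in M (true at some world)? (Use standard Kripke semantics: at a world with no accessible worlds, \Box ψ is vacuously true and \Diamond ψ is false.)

Let φ = \Diamond \Box (q \lor p). Evaluate φ at each world:
  0 (successors {4}): φ is true.
  1 (successors ∅): φ is false.
  2 (successors {1, 3}): φ is true.
  3 (successors {2, 3}): φ is false.
  4 (successors ∅): φ is false.
Detail at 0 (witness):
  At 0: \Diamond \Box (q \lor p) requires \Box (q \lor p) at some successor in {4}.
    \Box (q \lor p) holds at 4, so \Diamond \Box (q \lor p) is true at 0.
      At 4: no accessible worlds, so \Box (q \lor p) holds vacuously.

Yes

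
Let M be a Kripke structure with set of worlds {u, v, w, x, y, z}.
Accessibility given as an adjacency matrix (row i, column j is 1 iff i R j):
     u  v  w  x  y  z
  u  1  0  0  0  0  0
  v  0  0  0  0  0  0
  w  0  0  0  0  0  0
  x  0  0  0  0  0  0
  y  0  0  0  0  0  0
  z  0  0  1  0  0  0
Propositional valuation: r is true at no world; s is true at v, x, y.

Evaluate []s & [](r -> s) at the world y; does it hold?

At y: []s is true, [](r -> s) is true, so []s & [](r -> s) is true.
  At y: no accessible worlds, so []s holds vacuously.
  At y: no accessible worlds, so [](r -> s) holds vacuously.

Yes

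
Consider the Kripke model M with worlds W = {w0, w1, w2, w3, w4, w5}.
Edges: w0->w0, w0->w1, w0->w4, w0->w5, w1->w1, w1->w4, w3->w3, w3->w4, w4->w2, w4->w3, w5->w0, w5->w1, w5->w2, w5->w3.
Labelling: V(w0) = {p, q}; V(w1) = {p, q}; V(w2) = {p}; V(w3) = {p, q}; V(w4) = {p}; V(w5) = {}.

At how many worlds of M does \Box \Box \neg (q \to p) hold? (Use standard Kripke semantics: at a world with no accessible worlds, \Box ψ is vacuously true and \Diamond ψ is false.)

Let φ = \Box \Box \neg (q \to p). Evaluate φ at each world:
  w0 (successors {w0, w1, w4, w5}): φ is false.
  w1 (successors {w1, w4}): φ is false.
  w2 (successors ∅): φ is true.
  w3 (successors {w3, w4}): φ is false.
  w4 (successors {w2, w3}): φ is false.
  w5 (successors {w0, w1, w2, w3}): φ is false.
For instance, at w4:
  At w4: \Box \Box \neg (q \to p) requires \Box \neg (q \to p) at every successor {w2, w3}.
    \Box \neg (q \to p) fails at w3, so \Box \Box \neg (q \to p) is false at w4.
      At w3: \Box \neg (q \to p) requires \neg (q \to p) at every successor {w3, w4}.
        \neg (q \to p) fails at w3, so \Box \neg (q \to p) is false at w3.
Satisfying worlds: {w2}

1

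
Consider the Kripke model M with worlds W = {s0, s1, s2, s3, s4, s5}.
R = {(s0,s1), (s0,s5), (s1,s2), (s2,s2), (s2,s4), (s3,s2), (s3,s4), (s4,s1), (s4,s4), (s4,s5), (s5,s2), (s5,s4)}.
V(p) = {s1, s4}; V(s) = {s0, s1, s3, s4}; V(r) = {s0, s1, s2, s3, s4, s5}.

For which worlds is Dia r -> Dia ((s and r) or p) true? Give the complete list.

Let φ = Dia r -> Dia ((s and r) or p). Evaluate φ at each world:
  s0 (successors {s1, s5}): φ is true.
  s1 (successors {s2}): φ is false.
  s2 (successors {s2, s4}): φ is true.
  s3 (successors {s2, s4}): φ is true.
  s4 (successors {s1, s4, s5}): φ is true.
  s5 (successors {s2, s4}): φ is true.
For instance, at s4:
  At s4: Dia r is true, Dia ((s and r) or p) is true, so Dia r -> Dia ((s and r) or p) is true.
    At s4: Dia r requires r at some successor in {s1, s4, s5}.
      r holds at s1, so Dia r is true at s4.
    At s4: Dia ((s and r) or p) requires (s and r) or p at some successor in {s1, s4, s5}.
      (s and r) or p holds at s1, so Dia ((s and r) or p) is true at s4.
Satisfying worlds: {s0, s2, s3, s4, s5}

s0, s2, s3, s4, s5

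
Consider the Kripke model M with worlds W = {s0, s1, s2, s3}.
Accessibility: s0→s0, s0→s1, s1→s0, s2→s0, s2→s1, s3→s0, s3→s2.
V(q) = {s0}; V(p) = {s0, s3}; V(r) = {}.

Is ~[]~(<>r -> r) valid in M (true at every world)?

Let φ = ~[]~(<>r -> r). Evaluate φ at each world:
  s0 (successors {s0, s1}): φ is true.
  s1 (successors {s0}): φ is true.
  s2 (successors {s0, s1}): φ is true.
  s3 (successors {s0, s2}): φ is true.
For instance, at s1:
  At s1: []~(<>r -> r) is false, so ~[]~(<>r -> r) is true.
    At s1: []~(<>r -> r) requires ~(<>r -> r) at every successor {s0}.
      ~(<>r -> r) fails at s0, so []~(<>r -> r) is false at s1.

Yes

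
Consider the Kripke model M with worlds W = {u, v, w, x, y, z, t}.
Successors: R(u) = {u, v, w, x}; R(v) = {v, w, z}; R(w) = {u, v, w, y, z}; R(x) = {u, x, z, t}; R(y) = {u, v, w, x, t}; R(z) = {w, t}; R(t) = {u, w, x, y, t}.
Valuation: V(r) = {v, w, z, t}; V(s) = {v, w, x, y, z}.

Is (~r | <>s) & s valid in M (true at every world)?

No

Let φ = (~r | <>s) & s. Evaluate φ at each world:
  u (successors {u, v, w, x}): φ is false.
  v (successors {v, w, z}): φ is true.
  w (successors {u, v, w, y, z}): φ is true.
  x (successors {u, x, z, t}): φ is true.
  y (successors {u, v, w, x, t}): φ is true.
  z (successors {w, t}): φ is true.
  t (successors {u, w, x, y, t}): φ is false.
Detail at u (counterexample):
  At u: ~r | <>s is true, s is false, so (~r | <>s) & s is false.
    At u: ~r is true, <>s is true, so ~r | <>s is true.
      At u: <>s requires s at some successor in {u, v, w, x}.
        s holds at v, so <>s is true at u.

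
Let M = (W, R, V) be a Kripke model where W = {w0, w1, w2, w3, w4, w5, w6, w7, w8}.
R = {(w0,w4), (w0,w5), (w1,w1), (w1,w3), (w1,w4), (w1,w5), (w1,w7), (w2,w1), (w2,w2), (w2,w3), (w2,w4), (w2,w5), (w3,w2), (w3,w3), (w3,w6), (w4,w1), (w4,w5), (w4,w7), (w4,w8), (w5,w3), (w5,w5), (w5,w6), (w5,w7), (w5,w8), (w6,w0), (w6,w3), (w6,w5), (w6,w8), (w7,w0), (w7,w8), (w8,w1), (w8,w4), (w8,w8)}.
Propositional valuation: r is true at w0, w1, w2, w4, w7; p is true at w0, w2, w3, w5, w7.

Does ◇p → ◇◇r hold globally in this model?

Recall that ◇ψ holds at a world iff ψ holds at some accessible world.
Let φ = ◇p → ◇◇r. Evaluate φ at each world:
  w0 (successors {w4, w5}): φ is true.
  w1 (successors {w1, w3, w4, w5, w7}): φ is true.
  w2 (successors {w1, w2, w3, w4, w5}): φ is true.
  w3 (successors {w2, w3, w6}): φ is true.
  w4 (successors {w1, w5, w7, w8}): φ is true.
  w5 (successors {w3, w5, w6, w7, w8}): φ is true.
  w6 (successors {w0, w3, w5, w8}): φ is true.
  w7 (successors {w0, w8}): φ is true.
  w8 (successors {w1, w4, w8}): φ is true.
For instance, at w5:
  At w5: ◇p is true, ◇◇r is true, so ◇p → ◇◇r is true.
    At w5: ◇p requires p at some successor in {w3, w5, w6, w7, w8}.
      p holds at w3, so ◇p is true at w5.
    At w5: ◇◇r requires ◇r at some successor in {w3, w5, w6, w7, w8}.
      ◇r holds at w3, so ◇◇r is true at w5.

Yes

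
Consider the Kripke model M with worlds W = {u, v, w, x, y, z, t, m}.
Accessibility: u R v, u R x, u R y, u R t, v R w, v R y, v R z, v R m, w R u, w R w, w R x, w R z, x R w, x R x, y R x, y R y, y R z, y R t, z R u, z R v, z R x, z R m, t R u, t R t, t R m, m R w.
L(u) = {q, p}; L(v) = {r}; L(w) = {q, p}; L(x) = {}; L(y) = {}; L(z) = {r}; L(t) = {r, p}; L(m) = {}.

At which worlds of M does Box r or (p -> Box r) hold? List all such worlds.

Recall that Box ψ holds at a world iff ψ holds at every accessible world, and Dia ψ holds iff ψ holds at some accessible world.
Let φ = Box r or (p -> Box r). Evaluate φ at each world:
  u (successors {v, x, y, t}): φ is false.
  v (successors {w, y, z, m}): φ is true.
  w (successors {u, w, x, z}): φ is false.
  x (successors {w, x}): φ is true.
  y (successors {x, y, z, t}): φ is true.
  z (successors {u, v, x, m}): φ is true.
  t (successors {u, t, m}): φ is false.
  m (successors {w}): φ is true.
For instance, at z:
  At z: Box r is false, p -> Box r is true, so Box r or (p -> Box r) is true.
    At z: Box r requires r at every successor {u, v, x, m}.
      r fails at u, so Box r is false at z.
    At z: p is false, Box r is false, so p -> Box r is true.
      At z: Box r requires r at every successor {u, v, x, m}.
        r fails at u, so Box r is false at z.
Satisfying worlds: {v, x, y, z, m}

v, x, y, z, m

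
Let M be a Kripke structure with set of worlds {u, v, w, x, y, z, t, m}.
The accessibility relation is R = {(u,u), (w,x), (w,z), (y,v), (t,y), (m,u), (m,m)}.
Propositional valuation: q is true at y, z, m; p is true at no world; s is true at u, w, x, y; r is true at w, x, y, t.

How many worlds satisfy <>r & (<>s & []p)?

Recall that []ψ holds at a world iff ψ holds at every accessible world, and <>ψ holds iff ψ holds at some accessible world.
Let φ = <>r & (<>s & []p). Evaluate φ at each world:
  u (successors {u}): φ is false.
  v (successors ∅): φ is false.
  w (successors {x, z}): φ is false.
  x (successors ∅): φ is false.
  y (successors {v}): φ is false.
  z (successors ∅): φ is false.
  t (successors {y}): φ is false.
  m (successors {u, m}): φ is false.
For instance, at w:
  At w: <>r is true, <>s & []p is false, so <>r & (<>s & []p) is false.
    At w: <>r requires r at some successor in {x, z}.
      r holds at x, so <>r is true at w.
    At w: <>s is true, []p is false, so <>s & []p is false.
      At w: <>s requires s at some successor in {x, z}.
        s holds at x, so <>s is true at w.
      At w: []p requires p at every successor {x, z}.
        p fails at x, so []p is false at w.
Satisfying worlds: none.

0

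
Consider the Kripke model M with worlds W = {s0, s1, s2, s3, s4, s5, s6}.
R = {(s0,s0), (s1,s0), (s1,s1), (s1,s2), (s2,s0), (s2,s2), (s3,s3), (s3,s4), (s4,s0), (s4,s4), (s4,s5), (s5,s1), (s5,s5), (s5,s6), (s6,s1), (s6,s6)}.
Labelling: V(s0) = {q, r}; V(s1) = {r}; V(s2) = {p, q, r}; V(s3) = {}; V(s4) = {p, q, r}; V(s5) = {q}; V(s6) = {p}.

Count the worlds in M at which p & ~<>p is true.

0

Let φ = p & ~<>p. Evaluate φ at each world:
  s0 (successors {s0}): φ is false.
  s1 (successors {s0, s1, s2}): φ is false.
  s2 (successors {s0, s2}): φ is false.
  s3 (successors {s3, s4}): φ is false.
  s4 (successors {s0, s4, s5}): φ is false.
  s5 (successors {s1, s5, s6}): φ is false.
  s6 (successors {s1, s6}): φ is false.
For instance, at s5:
  At s5: p is false, ~<>p is false, so p & ~<>p is false.
    At s5: <>p is true, so ~<>p is false.
      At s5: <>p requires p at some successor in {s1, s5, s6}.
        p holds at s6, so <>p is true at s5.
Satisfying worlds: none.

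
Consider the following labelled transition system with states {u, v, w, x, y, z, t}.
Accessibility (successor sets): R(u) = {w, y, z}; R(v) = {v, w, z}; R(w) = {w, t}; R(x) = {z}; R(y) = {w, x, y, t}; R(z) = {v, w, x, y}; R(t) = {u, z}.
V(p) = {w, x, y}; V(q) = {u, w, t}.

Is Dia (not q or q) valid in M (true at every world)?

Yes

Let φ = Dia (not q or q). Evaluate φ at each world:
  u (successors {w, y, z}): φ is true.
  v (successors {v, w, z}): φ is true.
  w (successors {w, t}): φ is true.
  x (successors {z}): φ is true.
  y (successors {w, x, y, t}): φ is true.
  z (successors {v, w, x, y}): φ is true.
  t (successors {u, z}): φ is true.
For instance, at u:
  At u: Dia (not q or q) requires not q or q at some successor in {w, y, z}.
    not q or q holds at w, so Dia (not q or q) is true at u.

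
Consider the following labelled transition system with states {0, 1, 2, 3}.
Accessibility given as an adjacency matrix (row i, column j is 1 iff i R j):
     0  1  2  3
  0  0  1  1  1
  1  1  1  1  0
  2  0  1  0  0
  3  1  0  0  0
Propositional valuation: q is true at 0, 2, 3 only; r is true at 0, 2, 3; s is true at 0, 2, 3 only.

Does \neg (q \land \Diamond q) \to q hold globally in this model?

No

Let φ = \neg (q \land \Diamond q) \to q. Evaluate φ at each world:
  0 (successors {1, 2, 3}): φ is true.
  1 (successors {0, 1, 2}): φ is false.
  2 (successors {1}): φ is true.
  3 (successors {0}): φ is true.
Detail at 1 (counterexample):
  At 1: \neg (q \land \Diamond q) is true, q is false, so \neg (q \land \Diamond q) \to q is false.
    At 1: q \land \Diamond q is false, so \neg (q \land \Diamond q) is true.
      At 1: q is false, \Diamond q is true, so q \land \Diamond q is false.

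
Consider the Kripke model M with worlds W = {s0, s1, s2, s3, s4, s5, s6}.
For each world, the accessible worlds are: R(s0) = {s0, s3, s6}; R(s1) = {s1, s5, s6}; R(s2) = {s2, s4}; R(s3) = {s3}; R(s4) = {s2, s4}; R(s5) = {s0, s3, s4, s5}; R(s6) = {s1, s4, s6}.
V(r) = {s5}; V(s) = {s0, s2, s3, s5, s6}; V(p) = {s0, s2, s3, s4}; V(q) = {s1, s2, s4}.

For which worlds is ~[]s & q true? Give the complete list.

Let φ = ~[]s & q. Evaluate φ at each world:
  s0 (successors {s0, s3, s6}): φ is false.
  s1 (successors {s1, s5, s6}): φ is true.
  s2 (successors {s2, s4}): φ is true.
  s3 (successors {s3}): φ is false.
  s4 (successors {s2, s4}): φ is true.
  s5 (successors {s0, s3, s4, s5}): φ is false.
  s6 (successors {s1, s4, s6}): φ is false.
For instance, at s4:
  At s4: ~[]s is true, q is true, so ~[]s & q is true.
    At s4: []s is false, so ~[]s is true.
      At s4: []s requires s at every successor {s2, s4}.
        s fails at s4, so []s is false at s4.
Satisfying worlds: {s1, s2, s4}

s1, s2, s4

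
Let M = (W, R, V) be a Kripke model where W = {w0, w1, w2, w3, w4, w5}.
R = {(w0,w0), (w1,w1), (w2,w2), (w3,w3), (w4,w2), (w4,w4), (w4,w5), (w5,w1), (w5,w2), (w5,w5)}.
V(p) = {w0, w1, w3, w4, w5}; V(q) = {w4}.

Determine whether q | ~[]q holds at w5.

Yes

Recall that []ψ holds at a world iff ψ holds at every accessible world, and <>ψ holds iff ψ holds at some accessible world.
At w5: q is false, ~[]q is true, so q | ~[]q is true.
  At w5: []q is false, so ~[]q is true.
    At w5: []q requires q at every successor {w1, w2, w5}.
      q fails at w1, so []q is false at w5.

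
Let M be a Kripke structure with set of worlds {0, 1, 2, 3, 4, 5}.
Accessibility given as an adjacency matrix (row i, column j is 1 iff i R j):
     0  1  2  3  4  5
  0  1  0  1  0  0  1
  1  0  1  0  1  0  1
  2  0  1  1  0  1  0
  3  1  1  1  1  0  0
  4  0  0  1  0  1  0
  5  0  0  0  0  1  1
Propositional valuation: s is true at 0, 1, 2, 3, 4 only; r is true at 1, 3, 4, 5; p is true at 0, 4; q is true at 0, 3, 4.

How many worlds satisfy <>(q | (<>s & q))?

6

Let φ = <>(q | (<>s & q)). Evaluate φ at each world:
  0 (successors {0, 2, 5}): φ is true.
  1 (successors {1, 3, 5}): φ is true.
  2 (successors {1, 2, 4}): φ is true.
  3 (successors {0, 1, 2, 3}): φ is true.
  4 (successors {2, 4}): φ is true.
  5 (successors {4, 5}): φ is true.
For instance, at 2:
  At 2: <>(q | (<>s & q)) requires q | (<>s & q) at some successor in {1, 2, 4}.
    q | (<>s & q) holds at 4, so <>(q | (<>s & q)) is true at 2.
      At 4: q is true, <>s & q is true, so q | (<>s & q) is true.
Satisfying worlds: {0, 1, 2, 3, 4, 5}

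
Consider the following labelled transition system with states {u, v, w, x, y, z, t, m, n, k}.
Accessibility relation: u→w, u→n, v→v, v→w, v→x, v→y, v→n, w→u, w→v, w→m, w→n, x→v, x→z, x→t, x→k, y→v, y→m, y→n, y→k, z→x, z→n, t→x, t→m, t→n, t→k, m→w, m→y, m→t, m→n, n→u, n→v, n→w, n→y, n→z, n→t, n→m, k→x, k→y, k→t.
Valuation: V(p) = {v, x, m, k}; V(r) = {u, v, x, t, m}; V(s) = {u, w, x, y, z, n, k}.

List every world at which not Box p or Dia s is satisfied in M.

Let φ = not Box p or Dia s. Evaluate φ at each world:
  u (successors {w, n}): φ is true.
  v (successors {v, w, x, y, n}): φ is true.
  w (successors {u, v, m, n}): φ is true.
  x (successors {v, z, t, k}): φ is true.
  y (successors {v, m, n, k}): φ is true.
  z (successors {x, n}): φ is true.
  t (successors {x, m, n, k}): φ is true.
  m (successors {w, y, t, n}): φ is true.
  n (successors {u, v, w, y, z, t, m}): φ is true.
  k (successors {x, y, t}): φ is true.
For instance, at z:
  At z: not Box p is true, Dia s is true, so not Box p or Dia s is true.
    At z: Box p is false, so not Box p is true.
      At z: Box p requires p at every successor {x, n}.
        p fails at n, so Box p is false at z.
    At z: Dia s requires s at some successor in {x, n}.
      s holds at x, so Dia s is true at z.
Satisfying worlds: {u, v, w, x, y, z, t, m, n, k}

u, v, w, x, y, z, t, m, n, k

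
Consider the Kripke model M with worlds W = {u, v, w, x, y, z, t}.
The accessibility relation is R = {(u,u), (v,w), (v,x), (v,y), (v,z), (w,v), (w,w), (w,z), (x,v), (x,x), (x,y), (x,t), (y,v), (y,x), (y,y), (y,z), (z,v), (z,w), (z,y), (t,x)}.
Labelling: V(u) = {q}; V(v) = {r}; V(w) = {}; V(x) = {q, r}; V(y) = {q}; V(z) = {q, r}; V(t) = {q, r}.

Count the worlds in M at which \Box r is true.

Let φ = \Box r. Evaluate φ at each world:
  u (successors {u}): φ is false.
  v (successors {w, x, y, z}): φ is false.
  w (successors {v, w, z}): φ is false.
  x (successors {v, x, y, t}): φ is false.
  y (successors {v, x, y, z}): φ is false.
  z (successors {v, w, y}): φ is false.
  t (successors {x}): φ is true.
For instance, at u:
  At u: \Box r requires r at every successor {u}.
    r fails at u, so \Box r is false at u.
Satisfying worlds: {t}

1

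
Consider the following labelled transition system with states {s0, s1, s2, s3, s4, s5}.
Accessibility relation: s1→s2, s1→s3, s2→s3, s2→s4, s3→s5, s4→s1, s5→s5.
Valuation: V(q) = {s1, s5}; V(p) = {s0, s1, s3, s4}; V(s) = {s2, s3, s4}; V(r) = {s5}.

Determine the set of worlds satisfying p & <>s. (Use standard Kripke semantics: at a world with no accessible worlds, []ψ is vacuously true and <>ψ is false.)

Recall that <>ψ holds at a world iff ψ holds at some accessible world.
Let φ = p & <>s. Evaluate φ at each world:
  s0 (successors ∅): φ is false.
  s1 (successors {s2, s3}): φ is true.
  s2 (successors {s3, s4}): φ is false.
  s3 (successors {s5}): φ is false.
  s4 (successors {s1}): φ is false.
  s5 (successors {s5}): φ is false.
For instance, at s2:
  At s2: p is false, <>s is true, so p & <>s is false.
    At s2: <>s requires s at some successor in {s3, s4}.
      s holds at s3, so <>s is true at s2.
Satisfying worlds: {s1}

s1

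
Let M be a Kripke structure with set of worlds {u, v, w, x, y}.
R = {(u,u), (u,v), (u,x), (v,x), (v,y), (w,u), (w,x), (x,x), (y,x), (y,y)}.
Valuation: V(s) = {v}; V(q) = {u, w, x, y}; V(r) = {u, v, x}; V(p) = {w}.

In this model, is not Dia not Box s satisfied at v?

No

Recall that Box ψ holds at a world iff ψ holds at every accessible world, and Dia ψ holds iff ψ holds at some accessible world.
At v: Dia not Box s is true, so not Dia not Box s is false.
  At v: Dia not Box s requires not Box s at some successor in {x, y}.
    not Box s holds at x, so Dia not Box s is true at v.
      At x: Box s is false, so not Box s is true.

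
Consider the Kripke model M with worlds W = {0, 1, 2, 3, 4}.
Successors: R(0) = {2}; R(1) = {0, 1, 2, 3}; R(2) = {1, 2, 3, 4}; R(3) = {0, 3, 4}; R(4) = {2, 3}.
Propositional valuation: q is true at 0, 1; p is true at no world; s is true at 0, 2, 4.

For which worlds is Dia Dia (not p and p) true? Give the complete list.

Let φ = Dia Dia (not p and p). Evaluate φ at each world:
  0 (successors {2}): φ is false.
  1 (successors {0, 1, 2, 3}): φ is false.
  2 (successors {1, 2, 3, 4}): φ is false.
  3 (successors {0, 3, 4}): φ is false.
  4 (successors {2, 3}): φ is false.
For instance, at 2:
  At 2: Dia Dia (not p and p) requires Dia (not p and p) at some successor in {1, 2, 3, 4}.
    At 1: Dia (not p and p) is false.
    At 2: Dia (not p and p) is false.
    At 3: Dia (not p and p) is false.
    At 4: Dia (not p and p) is false.
  So Dia Dia (not p and p) is false at 2.
Satisfying worlds: none.

none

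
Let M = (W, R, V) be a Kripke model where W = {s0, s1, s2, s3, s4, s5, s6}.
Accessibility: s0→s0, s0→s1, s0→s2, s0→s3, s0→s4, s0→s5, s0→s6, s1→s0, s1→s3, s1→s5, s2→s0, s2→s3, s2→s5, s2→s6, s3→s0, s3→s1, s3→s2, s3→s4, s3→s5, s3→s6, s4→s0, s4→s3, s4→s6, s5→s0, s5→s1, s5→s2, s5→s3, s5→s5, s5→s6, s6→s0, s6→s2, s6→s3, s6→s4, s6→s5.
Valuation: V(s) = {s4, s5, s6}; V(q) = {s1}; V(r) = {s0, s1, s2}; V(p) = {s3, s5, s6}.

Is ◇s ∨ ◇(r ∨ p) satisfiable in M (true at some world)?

Yes

Let φ = ◇s ∨ ◇(r ∨ p). Evaluate φ at each world:
  s0 (successors {s0, s1, s2, s3, s4, s5, s6}): φ is true.
  s1 (successors {s0, s3, s5}): φ is true.
  s2 (successors {s0, s3, s5, s6}): φ is true.
  s3 (successors {s0, s1, s2, s4, s5, s6}): φ is true.
  s4 (successors {s0, s3, s6}): φ is true.
  s5 (successors {s0, s1, s2, s3, s5, s6}): φ is true.
  s6 (successors {s0, s2, s3, s4, s5}): φ is true.
Detail at s0 (witness):
  At s0: ◇s is true, ◇(r ∨ p) is true, so ◇s ∨ ◇(r ∨ p) is true.
    At s0: ◇s requires s at some successor in {s0, s1, s2, s3, s4, s5, s6}.
      s holds at s4, so ◇s is true at s0.
    At s0: ◇(r ∨ p) requires r ∨ p at some successor in {s0, s1, s2, s3, s4, s5, s6}.
      r ∨ p holds at s0, so ◇(r ∨ p) is true at s0.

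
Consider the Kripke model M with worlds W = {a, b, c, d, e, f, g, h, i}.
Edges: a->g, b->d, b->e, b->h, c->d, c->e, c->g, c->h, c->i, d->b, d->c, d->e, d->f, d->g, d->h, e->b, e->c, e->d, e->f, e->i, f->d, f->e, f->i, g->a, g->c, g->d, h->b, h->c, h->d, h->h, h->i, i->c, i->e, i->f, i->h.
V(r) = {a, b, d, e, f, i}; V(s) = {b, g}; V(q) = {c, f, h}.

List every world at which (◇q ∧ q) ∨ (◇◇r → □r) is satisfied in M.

Recall that □ψ holds at a world iff ψ holds at every accessible world, and ◇ψ holds iff ψ holds at some accessible world.
Let φ = (◇q ∧ q) ∨ (◇◇r → □r). Evaluate φ at each world:
  a (successors {g}): φ is false.
  b (successors {d, e, h}): φ is false.
  c (successors {d, e, g, h, i}): φ is true.
  d (successors {b, c, e, f, g, h}): φ is false.
  e (successors {b, c, d, f, i}): φ is false.
  f (successors {d, e, i}): φ is true.
  g (successors {a, c, d}): φ is false.
  h (successors {b, c, d, h, i}): φ is true.
  i (successors {c, e, f, h}): φ is false.
For instance, at f:
  At f: ◇q ∧ q is false, ◇◇r → □r is true, so (◇q ∧ q) ∨ (◇◇r → □r) is true.
    At f: ◇q is false, q is true, so ◇q ∧ q is false.
      At f: ◇q requires q at some successor in {d, e, i}.
        At d: q is false.
        At e: q is false.
        At i: q is false.
      So ◇q is false at f.
    At f: ◇◇r is true, □r is true, so ◇◇r → □r is true.
      At f: ◇◇r requires ◇r at some successor in {d, e, i}.
        ◇r holds at d, so ◇◇r is true at f.
      At f: □r requires r at every successor {d, e, i}.
        At d: r is true.
        At e: r is true.
        At i: r is true.
      So □r is true at f.
Satisfying worlds: {c, f, h}

c, f, h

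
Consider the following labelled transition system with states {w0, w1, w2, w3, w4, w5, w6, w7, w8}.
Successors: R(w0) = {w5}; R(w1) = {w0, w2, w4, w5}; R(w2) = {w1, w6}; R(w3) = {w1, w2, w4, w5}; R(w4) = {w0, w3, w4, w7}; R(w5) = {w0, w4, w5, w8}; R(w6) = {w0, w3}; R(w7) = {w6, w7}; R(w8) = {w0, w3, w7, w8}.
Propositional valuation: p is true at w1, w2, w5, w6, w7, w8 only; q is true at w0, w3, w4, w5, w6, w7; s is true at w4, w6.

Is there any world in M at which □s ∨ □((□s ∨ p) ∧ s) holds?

Let φ = □s ∨ □((□s ∨ p) ∧ s). Evaluate φ at each world:
  w0 (successors {w5}): φ is false.
  w1 (successors {w0, w2, w4, w5}): φ is false.
  w2 (successors {w1, w6}): φ is false.
  w3 (successors {w1, w2, w4, w5}): φ is false.
  w4 (successors {w0, w3, w4, w7}): φ is false.
  w5 (successors {w0, w4, w5, w8}): φ is false.
  w6 (successors {w0, w3}): φ is false.
  w7 (successors {w6, w7}): φ is false.
  w8 (successors {w0, w3, w7, w8}): φ is false.
For instance, at w7:
  At w7: □s is false, □((□s ∨ p) ∧ s) is false, so □s ∨ □((□s ∨ p) ∧ s) is false.
    At w7: □s requires s at every successor {w6, w7}.
      s fails at w7, so □s is false at w7.
    At w7: □((□s ∨ p) ∧ s) requires (□s ∨ p) ∧ s at every successor {w6, w7}.
      (□s ∨ p) ∧ s fails at w7, so □((□s ∨ p) ∧ s) is false at w7.

No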